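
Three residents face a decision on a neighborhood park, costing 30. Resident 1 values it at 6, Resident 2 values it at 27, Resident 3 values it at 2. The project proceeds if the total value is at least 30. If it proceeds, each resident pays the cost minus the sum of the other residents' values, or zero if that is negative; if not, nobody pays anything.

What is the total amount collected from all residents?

Total value 35 ≥ cost 30, so it is built.
Resident 1: others sum to 29; max(0, 30 - 29) = 1.
Resident 2: others sum to 8; max(0, 30 - 8) = 22.
Resident 3: others sum to 33; max(0, 30 - 33) = 0.
Total collected = 1 + 22 + 0 = 23.

23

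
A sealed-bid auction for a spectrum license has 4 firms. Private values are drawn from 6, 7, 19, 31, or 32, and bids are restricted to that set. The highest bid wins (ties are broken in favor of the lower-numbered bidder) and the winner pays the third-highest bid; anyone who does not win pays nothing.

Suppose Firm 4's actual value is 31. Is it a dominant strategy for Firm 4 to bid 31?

No

Consider the case where Firm 1 bids 6, Firm 2 bids 6 and Firm 3 bids 31.
Truthful bid 31: loses, pays 0, utility 0.
Bid 32 instead: wins, pays 6, utility 31 - 6 = 25.
Since 25 > 0, bidding 32 is strictly better here, so truthful bidding is not dominant.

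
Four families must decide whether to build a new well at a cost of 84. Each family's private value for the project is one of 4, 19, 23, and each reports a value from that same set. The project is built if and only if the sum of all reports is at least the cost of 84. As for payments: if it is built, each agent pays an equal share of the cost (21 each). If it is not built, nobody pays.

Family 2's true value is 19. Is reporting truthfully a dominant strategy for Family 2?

Consider the case where Family 1 reports 19, Family 3 reports 23 and Family 4 reports 23.
Truthful report 19: project built, pays 21, utility 19 - 21 = -2.
Report 4 instead: project not built, utility 0.
Since 0 > -2, reporting 4 is strictly better here, so truthful reporting is not dominant.

No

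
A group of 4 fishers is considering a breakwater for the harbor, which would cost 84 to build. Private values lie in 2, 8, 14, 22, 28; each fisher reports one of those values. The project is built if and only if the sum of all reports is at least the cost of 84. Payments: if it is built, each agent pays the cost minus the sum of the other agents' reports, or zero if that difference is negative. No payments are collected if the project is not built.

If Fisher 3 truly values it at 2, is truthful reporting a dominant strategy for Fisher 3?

Yes

Check each profile of the others' reports and compare truth against every alternative report.
Others report (22, 28, 28): truth gives 0, best alternative gives -4.
Others report (28, 22, 28): truth gives 0, best alternative gives -4.
Others report (28, 28, 22): truth gives 0, best alternative gives -4.
Others report (28, 28, 28): truth gives 2, best alternative gives 2.
Others report (2, 2, 2): truth gives 0, best alternative gives 0.
Others report (2, 2, 8): truth gives 0, best alternative gives 0.
(Remaining 119 profiles checked similarly; truth is weakly best in each.)
In every case the truthful report is at least as good as any alternative, so it is a dominant strategy.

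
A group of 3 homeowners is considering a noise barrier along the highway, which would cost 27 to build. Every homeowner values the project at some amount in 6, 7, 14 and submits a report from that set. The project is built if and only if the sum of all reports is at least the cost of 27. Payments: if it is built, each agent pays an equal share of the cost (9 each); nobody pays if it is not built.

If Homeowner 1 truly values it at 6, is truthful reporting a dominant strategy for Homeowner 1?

Check each profile of the others' reports and compare truth against every alternative report.
Others report (6, 14): truth gives 0, best alternative gives -3.
Others report (14, 6): truth gives 0, best alternative gives -3.
Others report (7, 14): truth gives -3, best alternative gives -3.
Others report (14, 7): truth gives -3, best alternative gives -3.
Others report (14, 14): truth gives -3, best alternative gives -3.
Others report (6, 6): truth gives 0, best alternative gives 0.
(Remaining 3 profiles checked similarly; truth is weakly best in each.)
In every case the truthful report is at least as good as any alternative, so it is a dominant strategy.

Yes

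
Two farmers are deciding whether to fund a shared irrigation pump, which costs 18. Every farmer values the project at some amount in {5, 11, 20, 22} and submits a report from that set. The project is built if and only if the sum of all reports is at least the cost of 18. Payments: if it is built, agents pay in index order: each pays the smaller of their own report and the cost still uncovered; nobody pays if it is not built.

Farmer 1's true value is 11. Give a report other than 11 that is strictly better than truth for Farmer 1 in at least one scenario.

Suppose Farmer 2 reports 20.
Report 11: project built, pays 11, utility 11 - 11 = 0.
Report 5: project built, pays 5, utility 11 - 5 = 6.
So reporting 5 beats truth here (6 > 0).

5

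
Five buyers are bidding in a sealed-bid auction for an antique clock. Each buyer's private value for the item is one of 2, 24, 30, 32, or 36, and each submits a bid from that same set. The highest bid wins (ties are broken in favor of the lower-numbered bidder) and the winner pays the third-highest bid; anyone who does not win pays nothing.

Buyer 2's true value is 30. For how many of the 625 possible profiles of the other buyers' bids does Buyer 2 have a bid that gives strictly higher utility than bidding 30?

64

Others bid (2, 2, 2, 32): truth gives 0; bid 32 gives 28 > 0. Violating.
Others bid (2, 2, 2, 36): truth gives 0; bid 36 gives 28 > 0. Violating.
Others bid (2, 2, 24, 32): truth gives 0; bid 32 gives 6 > 0. Violating.
Others bid (2, 2, 24, 36): truth gives 0; bid 36 gives 6 > 0. Violating.
Others bid (2, 2, 2, 2): truth gives 28; no alternative beats it.
Others bid (2, 2, 2, 24): truth gives 28; no alternative beats it.
(Checking all 625 profiles: 64 have a profitable deviation, 561 do not.)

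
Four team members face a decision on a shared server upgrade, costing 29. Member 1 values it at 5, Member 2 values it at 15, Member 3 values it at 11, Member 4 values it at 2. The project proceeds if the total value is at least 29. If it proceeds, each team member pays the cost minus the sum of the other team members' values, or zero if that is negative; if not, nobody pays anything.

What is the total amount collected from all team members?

Total value 33 ≥ cost 29, so it is built.
Member 1: others sum to 28; max(0, 29 - 28) = 1.
Member 2: others sum to 18; max(0, 29 - 18) = 11.
Member 3: others sum to 22; max(0, 29 - 22) = 7.
Member 4: others sum to 31; max(0, 29 - 31) = 0.
Total collected = 1 + 11 + 7 + 0 = 19.

19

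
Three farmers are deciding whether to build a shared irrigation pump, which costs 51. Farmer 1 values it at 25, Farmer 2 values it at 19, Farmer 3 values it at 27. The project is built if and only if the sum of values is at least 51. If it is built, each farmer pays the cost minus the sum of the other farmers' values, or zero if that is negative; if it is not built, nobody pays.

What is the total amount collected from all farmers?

12

Total value 71 ≥ cost 51, so it is built.
Farmer 1: others sum to 46; max(0, 51 - 46) = 5.
Farmer 2: others sum to 52; max(0, 51 - 52) = 0.
Farmer 3: others sum to 44; max(0, 51 - 44) = 7.
Total collected = 5 + 0 + 7 = 12.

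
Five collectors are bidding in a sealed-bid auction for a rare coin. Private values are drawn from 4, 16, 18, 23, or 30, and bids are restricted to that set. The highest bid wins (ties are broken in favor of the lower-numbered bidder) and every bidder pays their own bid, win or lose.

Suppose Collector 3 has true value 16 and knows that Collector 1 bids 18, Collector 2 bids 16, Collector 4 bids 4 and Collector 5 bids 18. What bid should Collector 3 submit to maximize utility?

Bid 4: loses but pays 4, utility -4.
Bid 16: loses but pays 16, utility -16.
Bid 18: loses but pays 18, utility -18.
Bid 23: wins, pays 23, utility 16 - 23 = -7.
Bid 30: wins, pays 30, utility 16 - 30 = -14.
The best choice is 4 with utility -4.

4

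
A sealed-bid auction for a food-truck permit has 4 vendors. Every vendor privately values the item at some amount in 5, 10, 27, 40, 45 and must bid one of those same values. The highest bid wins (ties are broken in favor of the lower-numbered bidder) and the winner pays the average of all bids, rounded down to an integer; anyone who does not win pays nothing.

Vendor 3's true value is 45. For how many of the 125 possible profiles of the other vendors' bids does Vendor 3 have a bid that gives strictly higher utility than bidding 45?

36

Others bid (5, 5, 5): truth gives 30; bid 10 gives 39 > 30. Violating.
Others bid (5, 5, 10): truth gives 29; bid 10 gives 38 > 29. Violating.
Others bid (5, 5, 27): truth gives 25; bid 27 gives 29 > 25. Violating.
Others bid (5, 5, 40): truth gives 22; bid 40 gives 23 > 22. Violating.
Others bid (5, 5, 45): truth gives 20; no alternative beats it.
Others bid (5, 10, 45): truth gives 19; no alternative beats it.
(Checking all 125 profiles: 36 have a profitable deviation, 89 do not.)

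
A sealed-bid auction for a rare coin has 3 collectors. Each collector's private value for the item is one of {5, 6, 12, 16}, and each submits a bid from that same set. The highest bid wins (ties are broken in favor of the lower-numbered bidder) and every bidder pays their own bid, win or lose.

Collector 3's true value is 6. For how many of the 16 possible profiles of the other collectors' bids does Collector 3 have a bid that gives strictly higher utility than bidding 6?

Others bid (5, 6): truth gives -6; bid 5 gives -5 > -6. Violating.
Others bid (5, 12): truth gives -6; bid 5 gives -5 > -6. Violating.
Others bid (5, 16): truth gives -6; bid 5 gives -5 > -6. Violating.
Others bid (6, 5): truth gives -6; bid 5 gives -5 > -6. Violating.
Others bid (5, 5): truth gives 0; no alternative beats it.
(Checking all 16 profiles: 15 have a profitable deviation, 1 does not.)

15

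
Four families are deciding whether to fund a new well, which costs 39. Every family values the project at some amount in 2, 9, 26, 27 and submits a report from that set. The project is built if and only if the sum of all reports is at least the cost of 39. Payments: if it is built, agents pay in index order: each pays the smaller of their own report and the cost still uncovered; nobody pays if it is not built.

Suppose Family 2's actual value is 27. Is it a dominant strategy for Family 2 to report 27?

Consider the case where Family 1 reports 2, Family 3 reports 2 and Family 4 reports 9.
Truthful report 27: project built, pays 27, utility 27 - 27 = 0.
Report 26 instead: project built, pays 26, utility 27 - 26 = 1.
Since 1 > 0, reporting 26 is strictly better here, so truthful reporting is not dominant.

No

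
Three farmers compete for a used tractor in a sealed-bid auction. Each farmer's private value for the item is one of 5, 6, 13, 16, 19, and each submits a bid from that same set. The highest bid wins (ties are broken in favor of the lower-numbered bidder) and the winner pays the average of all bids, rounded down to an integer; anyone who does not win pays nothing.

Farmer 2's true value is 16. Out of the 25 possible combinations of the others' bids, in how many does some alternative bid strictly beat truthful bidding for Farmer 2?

Others bid (5, 5): truth gives 8; bid 6 gives 11 > 8. Violating.
Others bid (5, 6): truth gives 7; bid 6 gives 11 > 7. Violating.
Others bid (5, 13): truth gives 5; bid 13 gives 6 > 5. Violating.
Others bid (5, 19): truth gives 0; bid 19 gives 2 > 0. Violating.
Others bid (5, 16): truth gives 4; no alternative beats it.
Others bid (6, 16): truth gives 4; no alternative beats it.
(Checking all 25 profiles: 10 have a profitable deviation, 15 do not.)

10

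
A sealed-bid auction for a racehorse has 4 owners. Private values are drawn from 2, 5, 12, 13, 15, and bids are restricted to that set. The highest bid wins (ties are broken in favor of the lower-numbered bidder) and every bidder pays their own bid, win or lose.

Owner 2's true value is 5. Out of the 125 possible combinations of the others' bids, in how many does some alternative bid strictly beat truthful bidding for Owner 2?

Others bid (2, 2, 12): truth gives -5; bid 2 gives -2 > -5. Violating.
Others bid (2, 2, 13): truth gives -5; bid 2 gives -2 > -5. Violating.
Others bid (2, 2, 15): truth gives -5; bid 2 gives -2 > -5. Violating.
Others bid (2, 5, 12): truth gives -5; bid 2 gives -2 > -5. Violating.
Others bid (2, 2, 2): truth gives 0; no alternative beats it.
Others bid (2, 2, 5): truth gives 0; no alternative beats it.
(Checking all 125 profiles: 121 have a profitable deviation, 4 do not.)

121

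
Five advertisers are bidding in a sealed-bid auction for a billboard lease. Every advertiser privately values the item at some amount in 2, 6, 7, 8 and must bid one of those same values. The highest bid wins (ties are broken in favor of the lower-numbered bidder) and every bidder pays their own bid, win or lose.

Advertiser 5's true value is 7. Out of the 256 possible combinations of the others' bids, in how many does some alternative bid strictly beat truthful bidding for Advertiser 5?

241

Others bid (2, 2, 2, 2): truth gives 0; bid 6 gives 1 > 0. Violating.
Others bid (2, 2, 2, 7): truth gives -7; bid 8 gives -1 > -7. Violating.
Others bid (2, 2, 2, 8): truth gives -7; bid 2 gives -2 > -7. Violating.
Others bid (2, 2, 6, 7): truth gives -7; bid 8 gives -1 > -7. Violating.
Others bid (2, 2, 2, 6): truth gives 0; no alternative beats it.
Others bid (2, 2, 6, 2): truth gives 0; no alternative beats it.
(Checking all 256 profiles: 241 have a profitable deviation, 15 do not.)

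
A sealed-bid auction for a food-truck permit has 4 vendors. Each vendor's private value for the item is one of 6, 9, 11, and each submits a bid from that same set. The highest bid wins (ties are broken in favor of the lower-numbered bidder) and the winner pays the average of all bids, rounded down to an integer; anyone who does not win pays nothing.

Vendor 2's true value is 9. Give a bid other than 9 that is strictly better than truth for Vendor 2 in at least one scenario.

11

Suppose Vendor 1 bids 6, Vendor 3 bids 6 and Vendor 4 bids 11.
Bid 9: loses, pays 0, utility 0.
Bid 11: wins, pays 8, utility 9 - 8 = 1.
So bidding 11 beats truth here (1 > 0).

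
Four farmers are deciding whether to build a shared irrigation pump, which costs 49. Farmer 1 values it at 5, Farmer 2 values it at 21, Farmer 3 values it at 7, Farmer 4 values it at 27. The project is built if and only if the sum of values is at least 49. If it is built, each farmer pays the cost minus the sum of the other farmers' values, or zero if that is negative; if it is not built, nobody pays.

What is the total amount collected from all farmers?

Total value 60 ≥ cost 49, so it is built.
Farmer 1: others sum to 55; max(0, 49 - 55) = 0.
Farmer 2: others sum to 39; max(0, 49 - 39) = 10.
Farmer 3: others sum to 53; max(0, 49 - 53) = 0.
Farmer 4: others sum to 33; max(0, 49 - 33) = 16.
Total collected = 0 + 10 + 0 + 16 = 26.

26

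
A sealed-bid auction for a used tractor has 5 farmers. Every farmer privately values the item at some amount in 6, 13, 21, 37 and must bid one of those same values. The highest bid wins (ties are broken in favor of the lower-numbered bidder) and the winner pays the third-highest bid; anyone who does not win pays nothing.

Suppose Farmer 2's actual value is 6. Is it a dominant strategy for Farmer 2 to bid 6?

Check each profile of the others' bids and compare truth against every alternative bid.
Others bid (6, 6, 13, 13): truth gives 0, best alternative gives -7.
Others bid (6, 13, 6, 13): truth gives 0, best alternative gives -7.
Others bid (6, 13, 13, 6): truth gives 0, best alternative gives -7.
Others bid (6, 13, 13, 13): truth gives 0, best alternative gives -7.
Others bid (6, 6, 6, 6): truth gives 0, best alternative gives 0.
Others bid (6, 6, 6, 13): truth gives 0, best alternative gives 0.
(Remaining 250 profiles checked similarly; truth is weakly best in each.)
In every case the truthful bid is at least as good as any alternative, so it is a dominant strategy.

Yes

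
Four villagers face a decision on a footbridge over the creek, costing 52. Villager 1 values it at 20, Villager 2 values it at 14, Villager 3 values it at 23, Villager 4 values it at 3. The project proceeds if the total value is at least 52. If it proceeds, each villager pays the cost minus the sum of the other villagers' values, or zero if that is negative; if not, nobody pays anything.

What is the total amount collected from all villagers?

33

Total value 60 ≥ cost 52, so it is built.
Villager 1: others sum to 40; max(0, 52 - 40) = 12.
Villager 2: others sum to 46; max(0, 52 - 46) = 6.
Villager 3: others sum to 37; max(0, 52 - 37) = 15.
Villager 4: others sum to 57; max(0, 52 - 57) = 0.
Total collected = 12 + 6 + 15 + 0 = 33.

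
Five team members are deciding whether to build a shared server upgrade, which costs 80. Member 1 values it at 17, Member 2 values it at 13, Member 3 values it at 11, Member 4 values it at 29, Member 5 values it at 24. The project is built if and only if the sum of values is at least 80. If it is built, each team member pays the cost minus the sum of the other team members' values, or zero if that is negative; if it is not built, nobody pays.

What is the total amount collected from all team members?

Total value 94 ≥ cost 80, so it is built.
Member 1: others sum to 77; max(0, 80 - 77) = 3.
Member 2: others sum to 81; max(0, 80 - 81) = 0.
Member 3: others sum to 83; max(0, 80 - 83) = 0.
Member 4: others sum to 65; max(0, 80 - 65) = 15.
Member 5: others sum to 70; max(0, 80 - 70) = 10.
Total collected = 3 + 0 + 0 + 15 + 10 = 28.

28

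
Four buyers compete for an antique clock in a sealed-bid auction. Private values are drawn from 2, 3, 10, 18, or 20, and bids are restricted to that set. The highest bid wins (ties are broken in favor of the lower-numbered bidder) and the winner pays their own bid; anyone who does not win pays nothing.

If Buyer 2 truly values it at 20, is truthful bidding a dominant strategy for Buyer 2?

No

Consider the case where Buyer 1 bids 2, Buyer 3 bids 2 and Buyer 4 bids 2.
Truthful bid 20: wins, pays 20, utility 20 - 20 = 0.
Bid 3 instead: wins, pays 3, utility 20 - 3 = 17.
Since 17 > 0, bidding 3 is strictly better here, so truthful bidding is not dominant.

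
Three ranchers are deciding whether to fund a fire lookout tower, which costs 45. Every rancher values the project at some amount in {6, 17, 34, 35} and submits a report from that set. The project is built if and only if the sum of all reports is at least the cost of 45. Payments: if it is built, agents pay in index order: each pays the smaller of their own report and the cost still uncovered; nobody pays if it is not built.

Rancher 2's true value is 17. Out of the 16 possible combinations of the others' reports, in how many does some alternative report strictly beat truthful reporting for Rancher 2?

Others report (6, 34): truth gives 0; report 6 gives 11 > 0. Violating.
Others report (6, 35): truth gives 0; report 6 gives 11 > 0. Violating.
Others report (17, 34): truth gives 0; report 6 gives 11 > 0. Violating.
Others report (17, 35): truth gives 0; report 6 gives 11 > 0. Violating.
Others report (6, 6): truth gives 0; no alternative beats it.
Others report (6, 17): truth gives 0; no alternative beats it.
(Checking all 16 profiles: 12 have a profitable deviation, 4 do not.)

12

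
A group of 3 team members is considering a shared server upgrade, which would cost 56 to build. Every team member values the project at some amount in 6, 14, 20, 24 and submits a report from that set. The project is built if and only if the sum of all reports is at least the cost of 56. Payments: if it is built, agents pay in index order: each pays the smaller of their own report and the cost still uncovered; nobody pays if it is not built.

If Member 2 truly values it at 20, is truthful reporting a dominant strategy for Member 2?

Consider the case where Member 1 reports 20 and Member 3 reports 24.
Truthful report 20: project built, pays 20, utility 20 - 20 = 0.
Report 14 instead: project built, pays 14, utility 20 - 14 = 6.
Since 6 > 0, reporting 14 is strictly better here, so truthful reporting is not dominant.

No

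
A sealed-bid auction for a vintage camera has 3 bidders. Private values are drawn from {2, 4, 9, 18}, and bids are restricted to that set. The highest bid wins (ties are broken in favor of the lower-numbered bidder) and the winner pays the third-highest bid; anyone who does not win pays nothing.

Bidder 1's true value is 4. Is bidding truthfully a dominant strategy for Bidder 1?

No

Consider the case where Bidder 2 bids 2 and Bidder 3 bids 9.
Truthful bid 4: loses, pays 0, utility 0.
Bid 9 instead: wins, pays 2, utility 4 - 2 = 2.
Since 2 > 0, bidding 9 is strictly better here, so truthful bidding is not dominant.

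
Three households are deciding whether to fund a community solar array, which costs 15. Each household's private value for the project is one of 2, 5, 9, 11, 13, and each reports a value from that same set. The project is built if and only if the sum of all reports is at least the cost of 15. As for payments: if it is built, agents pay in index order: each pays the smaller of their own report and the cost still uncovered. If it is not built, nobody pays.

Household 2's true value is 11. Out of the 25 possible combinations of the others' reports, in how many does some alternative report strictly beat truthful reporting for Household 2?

19

Others report (2, 5): truth gives 0; report 9 gives 2 > 0. Violating.
Others report (2, 9): truth gives 0; report 5 gives 6 > 0. Violating.
Others report (2, 11): truth gives 0; report 2 gives 9 > 0. Violating.
Others report (2, 13): truth gives 0; report 2 gives 9 > 0. Violating.
Others report (2, 2): truth gives 0; no alternative beats it.
Others report (13, 2): truth gives 9; no alternative beats it.
(Checking all 25 profiles: 19 have a profitable deviation, 6 do not.)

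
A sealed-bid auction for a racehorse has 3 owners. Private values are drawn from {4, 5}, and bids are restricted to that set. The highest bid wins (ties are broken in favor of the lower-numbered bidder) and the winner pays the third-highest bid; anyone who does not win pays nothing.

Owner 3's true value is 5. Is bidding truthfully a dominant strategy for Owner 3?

Check each profile of the others' bids and compare truth against every alternative bid.
Others bid (4, 4): truth gives 1, best alternative gives 0.
Others bid (4, 5): truth gives 0, best alternative gives 0.
Others bid (5, 4): truth gives 0, best alternative gives 0.
Others bid (5, 5): truth gives 0, best alternative gives 0.
In every case the truthful bid is at least as good as any alternative, so it is a dominant strategy.

Yes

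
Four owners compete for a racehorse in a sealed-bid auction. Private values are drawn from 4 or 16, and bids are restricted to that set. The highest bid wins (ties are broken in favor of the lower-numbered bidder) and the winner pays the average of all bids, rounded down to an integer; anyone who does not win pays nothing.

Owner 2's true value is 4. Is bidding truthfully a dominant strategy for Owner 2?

Yes

Check each profile of the others' bids and compare truth against every alternative bid.
Others bid (4, 16, 16): truth gives 0, best alternative gives -9.
Others bid (4, 4, 16): truth gives 0, best alternative gives -6.
Others bid (4, 16, 4): truth gives 0, best alternative gives -6.
Others bid (4, 4, 4): truth gives 0, best alternative gives -3.
Others bid (16, 4, 4): truth gives 0, best alternative gives 0.
Others bid (16, 4, 16): truth gives 0, best alternative gives 0.
(Remaining 2 profiles checked similarly; truth is weakly best in each.)
In every case the truthful bid is at least as good as any alternative, so it is a dominant strategy.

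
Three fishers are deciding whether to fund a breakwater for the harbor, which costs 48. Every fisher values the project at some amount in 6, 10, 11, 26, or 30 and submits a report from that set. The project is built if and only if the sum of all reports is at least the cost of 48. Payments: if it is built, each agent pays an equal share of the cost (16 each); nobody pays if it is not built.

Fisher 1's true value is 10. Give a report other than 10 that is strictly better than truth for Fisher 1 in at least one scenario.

6

Suppose Fisher 2 reports 10 and Fisher 3 reports 30.
Report 10: project built, pays 16, utility 10 - 16 = -6.
Report 6: project not built, utility 0.
So reporting 6 beats truth here (0 > -6).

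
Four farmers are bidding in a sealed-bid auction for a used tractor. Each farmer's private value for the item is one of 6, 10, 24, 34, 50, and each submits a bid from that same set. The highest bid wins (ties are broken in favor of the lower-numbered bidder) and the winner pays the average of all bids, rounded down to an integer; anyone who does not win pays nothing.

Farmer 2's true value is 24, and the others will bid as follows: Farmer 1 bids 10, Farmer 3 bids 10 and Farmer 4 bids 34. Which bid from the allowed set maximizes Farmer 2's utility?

Bid 6: loses, pays 0, utility 0.
Bid 10: loses, pays 0, utility 0.
Bid 24: loses, pays 0, utility 0.
Bid 34: wins, pays 22, utility 24 - 22 = 2.
Bid 50: wins, pays 26, utility 24 - 26 = -2.
The best choice is 34 with utility 2.

34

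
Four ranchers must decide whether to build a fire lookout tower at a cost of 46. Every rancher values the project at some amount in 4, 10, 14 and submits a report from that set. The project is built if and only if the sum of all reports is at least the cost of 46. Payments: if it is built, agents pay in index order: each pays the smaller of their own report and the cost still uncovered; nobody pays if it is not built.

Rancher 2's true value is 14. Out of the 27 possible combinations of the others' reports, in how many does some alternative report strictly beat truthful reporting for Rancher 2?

Others report (10, 14, 14): truth gives 0; report 10 gives 4 > 0. Violating.
Others report (14, 10, 14): truth gives 0; report 10 gives 4 > 0. Violating.
Others report (14, 14, 10): truth gives 0; report 10 gives 4 > 0. Violating.
Others report (14, 14, 14): truth gives 0; report 4 gives 10 > 0. Violating.
Others report (4, 4, 4): truth gives 0; no alternative beats it.
Others report (4, 4, 10): truth gives 0; no alternative beats it.
(Checking all 27 profiles: 4 have a profitable deviation, 23 do not.)

4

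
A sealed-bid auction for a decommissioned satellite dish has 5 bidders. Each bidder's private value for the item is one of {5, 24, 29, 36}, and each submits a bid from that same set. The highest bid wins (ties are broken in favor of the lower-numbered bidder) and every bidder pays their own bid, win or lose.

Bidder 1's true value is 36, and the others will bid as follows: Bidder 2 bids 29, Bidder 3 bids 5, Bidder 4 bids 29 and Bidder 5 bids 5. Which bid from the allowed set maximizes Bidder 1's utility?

29

Bid 5: loses but pays 5, utility -5.
Bid 24: loses but pays 24, utility -24.
Bid 29: wins, pays 29, utility 36 - 29 = 7.
Bid 36: wins, pays 36, utility 36 - 36 = 0.
The best choice is 29 with utility 7.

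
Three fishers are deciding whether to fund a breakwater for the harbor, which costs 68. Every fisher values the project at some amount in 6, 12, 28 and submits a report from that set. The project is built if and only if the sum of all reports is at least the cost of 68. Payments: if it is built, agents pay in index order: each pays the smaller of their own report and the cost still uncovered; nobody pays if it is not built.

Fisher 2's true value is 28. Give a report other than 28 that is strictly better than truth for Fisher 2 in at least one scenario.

12

Suppose Fisher 1 reports 28 and Fisher 3 reports 28.
Report 28: project built, pays 28, utility 28 - 28 = 0.
Report 12: project built, pays 12, utility 28 - 12 = 16.
So reporting 12 beats truth here (16 > 0).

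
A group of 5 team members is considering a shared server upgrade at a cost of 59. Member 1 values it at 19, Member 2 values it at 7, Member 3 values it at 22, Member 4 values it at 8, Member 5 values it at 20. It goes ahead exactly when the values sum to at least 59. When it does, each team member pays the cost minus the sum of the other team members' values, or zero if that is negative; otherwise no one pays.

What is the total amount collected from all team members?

10

Total value 76 ≥ cost 59, so it is built.
Member 1: others sum to 57; max(0, 59 - 57) = 2.
Member 2: others sum to 69; max(0, 59 - 69) = 0.
Member 3: others sum to 54; max(0, 59 - 54) = 5.
Member 4: others sum to 68; max(0, 59 - 68) = 0.
Member 5: others sum to 56; max(0, 59 - 56) = 3.
Total collected = 2 + 0 + 5 + 0 + 3 = 10.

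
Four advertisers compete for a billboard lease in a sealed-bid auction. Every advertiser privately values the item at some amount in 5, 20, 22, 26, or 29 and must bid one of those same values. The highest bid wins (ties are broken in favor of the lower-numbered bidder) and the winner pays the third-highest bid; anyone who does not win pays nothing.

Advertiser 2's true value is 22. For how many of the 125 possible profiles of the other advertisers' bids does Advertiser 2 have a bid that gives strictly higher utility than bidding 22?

24

Others bid (5, 5, 26): truth gives 0; bid 26 gives 17 > 0. Violating.
Others bid (5, 5, 29): truth gives 0; bid 29 gives 17 > 0. Violating.
Others bid (5, 20, 26): truth gives 0; bid 26 gives 2 > 0. Violating.
Others bid (5, 20, 29): truth gives 0; bid 29 gives 2 > 0. Violating.
Others bid (5, 5, 5): truth gives 17; no alternative beats it.
Others bid (5, 5, 20): truth gives 17; no alternative beats it.
(Checking all 125 profiles: 24 have a profitable deviation, 101 do not.)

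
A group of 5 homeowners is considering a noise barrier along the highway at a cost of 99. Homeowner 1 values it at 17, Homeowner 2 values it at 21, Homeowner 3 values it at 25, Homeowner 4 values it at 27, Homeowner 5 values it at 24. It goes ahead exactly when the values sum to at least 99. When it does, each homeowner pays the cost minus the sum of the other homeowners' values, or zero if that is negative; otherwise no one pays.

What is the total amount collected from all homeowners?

39

Total value 114 ≥ cost 99, so it is built.
Homeowner 1: others sum to 97; max(0, 99 - 97) = 2.
Homeowner 2: others sum to 93; max(0, 99 - 93) = 6.
Homeowner 3: others sum to 89; max(0, 99 - 89) = 10.
Homeowner 4: others sum to 87; max(0, 99 - 87) = 12.
Homeowner 5: others sum to 90; max(0, 99 - 90) = 9.
Total collected = 2 + 6 + 10 + 12 + 9 = 39.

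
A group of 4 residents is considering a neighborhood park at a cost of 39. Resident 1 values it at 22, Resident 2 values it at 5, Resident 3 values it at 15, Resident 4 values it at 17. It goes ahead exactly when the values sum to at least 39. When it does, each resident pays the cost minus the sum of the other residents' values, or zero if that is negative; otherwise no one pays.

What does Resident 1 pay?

Total value 59 ≥ cost 39, so the project is built.
The other residents' values sum to 37.
Cost minus that sum is 39 - 37 = 2.

2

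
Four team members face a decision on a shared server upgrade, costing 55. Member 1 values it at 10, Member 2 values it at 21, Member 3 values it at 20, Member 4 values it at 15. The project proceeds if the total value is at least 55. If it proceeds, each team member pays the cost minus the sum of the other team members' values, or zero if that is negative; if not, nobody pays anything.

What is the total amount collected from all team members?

Total value 66 ≥ cost 55, so it is built.
Member 1: others sum to 56; max(0, 55 - 56) = 0.
Member 2: others sum to 45; max(0, 55 - 45) = 10.
Member 3: others sum to 46; max(0, 55 - 46) = 9.
Member 4: others sum to 51; max(0, 55 - 51) = 4.
Total collected = 0 + 10 + 9 + 4 = 23.

23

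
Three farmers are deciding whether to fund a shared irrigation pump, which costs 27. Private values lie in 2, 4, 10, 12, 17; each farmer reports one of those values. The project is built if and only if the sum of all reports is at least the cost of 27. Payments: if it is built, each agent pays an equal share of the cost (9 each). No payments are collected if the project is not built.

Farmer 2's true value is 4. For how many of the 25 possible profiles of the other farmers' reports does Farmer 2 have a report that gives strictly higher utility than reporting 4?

Others report (12, 12): truth gives -5; report 2 gives 0 > -5. Violating.
Others report (2, 2): truth gives 0; no alternative beats it.
Others report (2, 4): truth gives 0; no alternative beats it.
(Checking all 25 profiles: 1 has a profitable deviation, 24 do not.)

1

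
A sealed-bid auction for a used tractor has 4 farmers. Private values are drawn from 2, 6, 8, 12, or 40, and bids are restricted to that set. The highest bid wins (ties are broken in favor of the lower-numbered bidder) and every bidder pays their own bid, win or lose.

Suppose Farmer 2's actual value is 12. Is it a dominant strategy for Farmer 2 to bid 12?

No

Consider the case where Farmer 1 bids 2, Farmer 3 bids 2 and Farmer 4 bids 2.
Truthful bid 12: wins, pays 12, utility 12 - 12 = 0.
Bid 6 instead: wins, pays 6, utility 12 - 6 = 6.
Since 6 > 0, bidding 6 is strictly better here, so truthful bidding is not dominant.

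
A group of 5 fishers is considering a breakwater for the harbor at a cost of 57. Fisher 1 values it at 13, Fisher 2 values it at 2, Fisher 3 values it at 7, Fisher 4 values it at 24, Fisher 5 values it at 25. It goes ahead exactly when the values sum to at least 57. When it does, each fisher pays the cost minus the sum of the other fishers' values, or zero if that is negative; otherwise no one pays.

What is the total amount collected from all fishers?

Total value 71 ≥ cost 57, so it is built.
Fisher 1: others sum to 58; max(0, 57 - 58) = 0.
Fisher 2: others sum to 69; max(0, 57 - 69) = 0.
Fisher 3: others sum to 64; max(0, 57 - 64) = 0.
Fisher 4: others sum to 47; max(0, 57 - 47) = 10.
Fisher 5: others sum to 46; max(0, 57 - 46) = 11.
Total collected = 0 + 0 + 0 + 10 + 11 = 21.

21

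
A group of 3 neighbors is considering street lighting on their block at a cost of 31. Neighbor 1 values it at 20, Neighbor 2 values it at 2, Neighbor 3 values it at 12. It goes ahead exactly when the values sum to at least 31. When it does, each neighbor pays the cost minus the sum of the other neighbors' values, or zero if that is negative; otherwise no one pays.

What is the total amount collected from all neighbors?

26

Total value 34 ≥ cost 31, so it is built.
Neighbor 1: others sum to 14; max(0, 31 - 14) = 17.
Neighbor 2: others sum to 32; max(0, 31 - 32) = 0.
Neighbor 3: others sum to 22; max(0, 31 - 22) = 9.
Total collected = 17 + 0 + 9 = 26.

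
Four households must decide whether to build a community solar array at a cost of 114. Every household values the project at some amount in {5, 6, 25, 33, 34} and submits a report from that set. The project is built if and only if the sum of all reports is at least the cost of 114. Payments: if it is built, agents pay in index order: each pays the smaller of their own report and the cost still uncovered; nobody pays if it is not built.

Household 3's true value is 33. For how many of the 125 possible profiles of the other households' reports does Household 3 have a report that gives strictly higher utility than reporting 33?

20

Others report (25, 33, 33): truth gives 0; report 25 gives 8 > 0. Violating.
Others report (25, 33, 34): truth gives 0; report 25 gives 8 > 0. Violating.
Others report (25, 34, 33): truth gives 0; report 25 gives 8 > 0. Violating.
Others report (25, 34, 34): truth gives 0; report 25 gives 8 > 0. Violating.
Others report (5, 5, 5): truth gives 0; no alternative beats it.
Others report (5, 5, 6): truth gives 0; no alternative beats it.
(Checking all 125 profiles: 20 have a profitable deviation, 105 do not.)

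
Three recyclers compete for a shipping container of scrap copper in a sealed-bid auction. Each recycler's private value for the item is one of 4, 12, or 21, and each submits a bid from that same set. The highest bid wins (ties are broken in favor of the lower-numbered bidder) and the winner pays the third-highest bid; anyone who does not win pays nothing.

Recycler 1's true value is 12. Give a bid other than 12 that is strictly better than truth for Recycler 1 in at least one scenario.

21

Suppose Recycler 2 bids 4 and Recycler 3 bids 21.
Bid 12: loses, pays 0, utility 0.
Bid 21: wins, pays 4, utility 12 - 4 = 8.
So bidding 21 beats truth here (8 > 0).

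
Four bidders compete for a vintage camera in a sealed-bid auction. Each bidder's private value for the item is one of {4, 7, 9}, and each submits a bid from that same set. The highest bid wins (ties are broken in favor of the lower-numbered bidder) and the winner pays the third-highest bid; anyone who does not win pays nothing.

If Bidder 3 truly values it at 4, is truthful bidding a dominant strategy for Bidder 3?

Yes

Check each profile of the others' bids and compare truth against every alternative bid.
Others bid (4, 4, 4): truth gives 0, best alternative gives 0.
Others bid (4, 4, 7): truth gives 0, best alternative gives 0.
Others bid (4, 4, 9): truth gives 0, best alternative gives 0.
Others bid (4, 7, 4): truth gives 0, best alternative gives 0.
Others bid (4, 7, 7): truth gives 0, best alternative gives 0.
Others bid (4, 7, 9): truth gives 0, best alternative gives 0.
(Remaining 21 profiles checked similarly; truth is weakly best in each.)
In every case the truthful bid is at least as good as any alternative, so it is a dominant strategy.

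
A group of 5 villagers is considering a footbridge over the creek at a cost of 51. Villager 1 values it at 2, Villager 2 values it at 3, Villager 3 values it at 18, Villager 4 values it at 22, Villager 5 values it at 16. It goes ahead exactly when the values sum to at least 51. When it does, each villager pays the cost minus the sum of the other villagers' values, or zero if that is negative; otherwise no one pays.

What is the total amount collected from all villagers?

Total value 61 ≥ cost 51, so it is built.
Villager 1: others sum to 59; max(0, 51 - 59) = 0.
Villager 2: others sum to 58; max(0, 51 - 58) = 0.
Villager 3: others sum to 43; max(0, 51 - 43) = 8.
Villager 4: others sum to 39; max(0, 51 - 39) = 12.
Villager 5: others sum to 45; max(0, 51 - 45) = 6.
Total collected = 0 + 0 + 8 + 12 + 6 = 26.

26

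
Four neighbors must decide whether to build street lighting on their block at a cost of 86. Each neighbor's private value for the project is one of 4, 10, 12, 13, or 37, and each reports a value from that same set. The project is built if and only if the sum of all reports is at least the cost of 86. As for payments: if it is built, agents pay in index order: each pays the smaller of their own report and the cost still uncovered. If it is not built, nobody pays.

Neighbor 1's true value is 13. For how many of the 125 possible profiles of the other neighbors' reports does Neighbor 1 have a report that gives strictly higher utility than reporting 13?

Others report (4, 37, 37): truth gives 0; report 10 gives 3 > 0. Violating.
Others report (10, 37, 37): truth gives 0; report 4 gives 9 > 0. Violating.
Others report (12, 37, 37): truth gives 0; report 4 gives 9 > 0. Violating.
Others report (13, 37, 37): truth gives 0; report 4 gives 9 > 0. Violating.
Others report (4, 4, 4): truth gives 0; no alternative beats it.
Others report (4, 4, 10): truth gives 0; no alternative beats it.
(Checking all 125 profiles: 13 have a profitable deviation, 112 do not.)

13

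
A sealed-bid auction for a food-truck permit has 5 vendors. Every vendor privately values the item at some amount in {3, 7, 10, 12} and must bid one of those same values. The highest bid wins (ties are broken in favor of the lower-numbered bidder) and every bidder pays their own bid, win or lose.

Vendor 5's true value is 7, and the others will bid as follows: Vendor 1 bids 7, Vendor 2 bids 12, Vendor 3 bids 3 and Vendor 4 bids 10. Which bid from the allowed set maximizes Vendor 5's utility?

3

Bid 3: loses but pays 3, utility -3.
Bid 7: loses but pays 7, utility -7.
Bid 10: loses but pays 10, utility -10.
Bid 12: loses but pays 12, utility -12.
The best choice is 3 with utility -3.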